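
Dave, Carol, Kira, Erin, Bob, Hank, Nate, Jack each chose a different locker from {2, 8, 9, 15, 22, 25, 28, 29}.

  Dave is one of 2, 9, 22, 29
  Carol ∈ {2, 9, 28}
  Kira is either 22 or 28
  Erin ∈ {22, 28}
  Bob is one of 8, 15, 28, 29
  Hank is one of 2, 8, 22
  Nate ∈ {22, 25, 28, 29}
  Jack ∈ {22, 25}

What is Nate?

29

Among the 8 variables, 15 fits only Bob (and all 8 values in {2, 8, 9, 15, 22, 25, 28, 29} must be used), so Bob = 15.
The 7 still-open variables draw from only 7 values {2, 8, 9, 22, 25, 28, 29}, so each is used; only Hank can be 8, hence Hank = 8.
The 2 variables Kira and Erin are confined to {22, 28}, which locks those values in; drop them from Dave, Carol, Nate, Jack.
That leaves Jack = 25. So Nate can't be 25.
So Nate = 29.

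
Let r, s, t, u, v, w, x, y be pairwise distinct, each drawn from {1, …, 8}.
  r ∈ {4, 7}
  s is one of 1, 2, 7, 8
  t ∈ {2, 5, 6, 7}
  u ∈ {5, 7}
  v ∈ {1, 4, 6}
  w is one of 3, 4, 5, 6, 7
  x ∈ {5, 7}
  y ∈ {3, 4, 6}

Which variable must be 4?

Among the 8 variables, 8 fits only s (and all 8 values in {1, 2, 3, 4, 5, 6, 7, 8} must be used), so s = 8.
The 7 still-open variables draw from only 7 values {1, 2, 3, 4, 5, 6, 7}, so each is used; only v can be 1, hence v = 1.
The 6 still-open variables together cover exactly {2, 3, 4, 5, 6, 7} — 6 values for 6 variables — and 2 appears only in t's list, so t = 2.
u and x between them cover only {5, 7} — a naked pair. Remove those values from r, w.
So 4 goes to r.

r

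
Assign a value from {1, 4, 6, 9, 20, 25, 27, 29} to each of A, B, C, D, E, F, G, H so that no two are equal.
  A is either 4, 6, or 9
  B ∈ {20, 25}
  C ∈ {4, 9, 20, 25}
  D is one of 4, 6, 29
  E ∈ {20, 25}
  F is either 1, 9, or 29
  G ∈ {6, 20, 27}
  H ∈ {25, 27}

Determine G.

Among the 8 variables, 1 fits only F (and all 8 values in {1, 4, 6, 9, 20, 25, 27, 29} must be used), so F = 1.
Among the 7 still-open variables, 29 fits only D (and all 7 values in {4, 6, 9, 20, 25, 27, 29} must be used), so D = 29.
B and E between them cover only {20, 25} — a naked pair. Remove those values from C, G, H.
H must be 27 (only option left). Strike 27 from G.
So G = 6.

6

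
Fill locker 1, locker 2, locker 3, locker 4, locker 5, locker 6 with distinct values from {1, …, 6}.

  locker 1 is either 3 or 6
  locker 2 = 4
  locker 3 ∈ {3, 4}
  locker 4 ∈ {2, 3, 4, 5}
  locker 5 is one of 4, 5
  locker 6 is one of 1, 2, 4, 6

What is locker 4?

locker 2 must be 4 (only option left). Strike 4 from locker 3, locker 4, locker 5, locker 6.
locker 3 has just one choice, so locker 3 = 3. Eliminate 3 elsewhere: locker 1, locker 4.
locker 5 must be 5 (only option left). Remove 5 from locker 4.
So locker 4 = 2.

2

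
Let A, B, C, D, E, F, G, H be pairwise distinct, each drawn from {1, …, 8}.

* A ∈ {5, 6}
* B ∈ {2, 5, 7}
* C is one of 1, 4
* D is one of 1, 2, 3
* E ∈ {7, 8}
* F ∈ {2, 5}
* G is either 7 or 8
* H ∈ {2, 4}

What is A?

The 8 variables together cover exactly {1, 2, 3, 4, 5, 6, 7, 8} — 8 values for 8 variables — and 3 appears only in D's list, so D = 3.
Among the 7 still-open variables, 1 fits only C (and all 7 values in {1, 2, 4, 5, 6, 7, 8} must be used), so C = 1.
Among the 6 still-open variables, 4 fits only H (and all 6 values in {2, 4, 5, 6, 7, 8} must be used), so H = 4.
Among the 5 still-open variables, 6 fits only A (and all 5 values in {2, 5, 6, 7, 8} must be used), so A = 6.

6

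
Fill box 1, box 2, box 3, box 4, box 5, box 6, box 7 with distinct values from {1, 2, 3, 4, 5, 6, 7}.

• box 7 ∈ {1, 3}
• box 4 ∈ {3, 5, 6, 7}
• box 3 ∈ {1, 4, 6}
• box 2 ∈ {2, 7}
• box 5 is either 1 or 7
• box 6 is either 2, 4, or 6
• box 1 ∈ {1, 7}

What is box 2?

Among the 7 variables, 5 fits only box 4 (and all 7 values in {1, 2, 3, 4, 5, 6, 7} must be used), so box 4 = 5.
Among the 6 still-open variables, 3 fits only box 7 (and all 6 values in {1, 2, 3, 4, 6, 7} must be used), so box 7 = 3.
box 1 and box 5 share exactly the 2 values {1, 7}; by pigeonhole those values go to them, so strike 1, 7 from box 2, box 3.
So box 2 = 2.

2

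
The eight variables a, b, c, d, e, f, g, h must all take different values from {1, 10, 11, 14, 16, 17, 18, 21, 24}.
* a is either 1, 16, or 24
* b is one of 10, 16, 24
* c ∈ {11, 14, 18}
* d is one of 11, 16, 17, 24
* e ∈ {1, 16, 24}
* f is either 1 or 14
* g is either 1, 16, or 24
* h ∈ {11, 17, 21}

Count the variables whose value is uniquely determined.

The 3 variables a, e, g are confined to {1, 16, 24}, which locks those values in; drop them from b, d, f.
b's domain is down to {10}, so b = 10.
That leaves f = 14. Eliminate 14 elsewhere: c.
Determined: b=10, f=14. The other variables each still have more than one consistent value. That makes 2.

2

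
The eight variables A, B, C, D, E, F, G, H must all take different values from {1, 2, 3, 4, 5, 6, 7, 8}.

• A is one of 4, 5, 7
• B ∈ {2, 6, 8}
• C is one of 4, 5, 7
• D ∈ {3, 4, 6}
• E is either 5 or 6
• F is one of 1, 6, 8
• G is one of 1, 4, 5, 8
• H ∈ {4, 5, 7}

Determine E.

6

The 8 variables together cover exactly {1, 2, 3, 4, 5, 6, 7, 8} — 8 values for 8 variables — and 2 appears only in B's list, so B = 2.
Among the 7 still-open variables, 3 fits only D (and all 7 values in {1, 3, 4, 5, 6, 7, 8} must be used), so D = 3.
A, C, H between them cover only {4, 5, 7} — a naked triple. Remove those values from E, G.
So E = 6.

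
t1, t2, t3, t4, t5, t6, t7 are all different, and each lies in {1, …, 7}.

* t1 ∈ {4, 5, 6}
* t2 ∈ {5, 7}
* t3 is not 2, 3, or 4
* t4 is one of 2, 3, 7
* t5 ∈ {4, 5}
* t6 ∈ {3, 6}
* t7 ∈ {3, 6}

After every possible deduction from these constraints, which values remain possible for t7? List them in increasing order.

The 7 variables draw from only 7 values {1, 2, 3, 4, 5, 6, 7}, so each is used; only t3 can be 1, hence t3 = 1.
The 6 still-open variables draw from only 6 values {2, 3, 4, 5, 6, 7}, so each is used; only t4 can be 2, hence t4 = 2.
The 5 still-open variables draw from only 5 values {3, 4, 5, 6, 7}, so each is used; only t2 can be 7, hence t2 = 7.
t6 and t7 share exactly the 2 values {3, 6}; by pigeonhole those values go to them, so strike 3, 6 from t1.
No further eliminations apply; t7 can still be any of 3, 6.

3, 6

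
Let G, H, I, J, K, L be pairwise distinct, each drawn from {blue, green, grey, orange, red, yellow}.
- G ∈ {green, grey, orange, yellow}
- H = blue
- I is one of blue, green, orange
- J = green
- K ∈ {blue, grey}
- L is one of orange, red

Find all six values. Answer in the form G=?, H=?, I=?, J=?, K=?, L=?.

G=yellow, H=blue, I=orange, J=green, K=grey, L=red

H's domain is down to {blue}, so H = blue. So I, K can't be blue.
J has just one choice, so J = green. Eliminate green elsewhere: G, I.
K has just one choice, so K = grey. So G can't be grey.
That leaves I = orange. Eliminate orange elsewhere: G, L.
That leaves L = red.
That leaves G = yellow.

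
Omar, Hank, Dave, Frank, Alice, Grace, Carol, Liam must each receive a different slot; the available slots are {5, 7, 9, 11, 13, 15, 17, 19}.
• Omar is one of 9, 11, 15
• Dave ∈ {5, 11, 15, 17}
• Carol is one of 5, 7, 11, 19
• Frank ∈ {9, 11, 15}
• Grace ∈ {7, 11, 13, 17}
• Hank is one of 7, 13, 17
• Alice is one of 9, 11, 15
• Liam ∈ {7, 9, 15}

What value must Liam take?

Among the 8 variables, 19 fits only Carol (and all 8 values in {5, 7, 9, 11, 13, 15, 17, 19} must be used), so Carol = 19.
The 7 still-open variables together cover exactly {5, 7, 9, 11, 13, 15, 17} — 7 values for 7 variables — and 5 appears only in Dave's list, so Dave = 5.
Omar, Frank, Alice share exactly the 3 values {9, 11, 15}; by pigeonhole those values go to them, so strike 9, 11, 15 from Grace, Liam.
So Liam = 7.

7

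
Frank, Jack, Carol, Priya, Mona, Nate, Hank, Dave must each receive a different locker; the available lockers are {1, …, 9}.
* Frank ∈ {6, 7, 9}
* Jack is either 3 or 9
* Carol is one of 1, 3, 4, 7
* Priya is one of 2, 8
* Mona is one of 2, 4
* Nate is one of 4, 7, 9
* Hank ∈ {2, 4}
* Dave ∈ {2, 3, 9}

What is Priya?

8

Among the 8 variables, 1 fits only Carol (and all 8 values in {1, 2, 3, 4, 6, 7, 8, 9} must be used), so Carol = 1.
Among the 7 still-open variables, 6 fits only Frank (and all 7 values in {2, 3, 4, 6, 7, 8, 9} must be used), so Frank = 6.
Among the 6 still-open variables, 7 fits only Nate (and all 6 values in {2, 3, 4, 7, 8, 9} must be used), so Nate = 7.
Among the 5 still-open variables, 8 fits only Priya (and all 5 values in {2, 3, 4, 8, 9} must be used), so Priya = 8.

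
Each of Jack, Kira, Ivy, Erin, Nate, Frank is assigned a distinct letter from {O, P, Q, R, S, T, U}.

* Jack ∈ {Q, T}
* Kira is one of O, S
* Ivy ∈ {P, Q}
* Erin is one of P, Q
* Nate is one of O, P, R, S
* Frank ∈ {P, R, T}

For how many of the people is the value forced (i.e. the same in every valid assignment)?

2

The 2 variables Ivy and Erin are confined to {P, Q}, which locks those values in; drop them from Jack, Nate, Frank.
That leaves Jack = T. So Frank can't be T.
Frank must be R (only option left). So Nate can't be R.
Determined: Jack=T, Frank=R. The other people each still have more than one consistent value. That makes 2.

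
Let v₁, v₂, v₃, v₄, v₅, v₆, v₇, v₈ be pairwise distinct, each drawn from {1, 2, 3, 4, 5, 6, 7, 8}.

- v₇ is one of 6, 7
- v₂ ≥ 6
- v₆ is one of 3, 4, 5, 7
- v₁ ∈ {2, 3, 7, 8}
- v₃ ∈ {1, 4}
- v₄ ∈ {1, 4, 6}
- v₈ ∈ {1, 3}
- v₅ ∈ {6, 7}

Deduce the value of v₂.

8

The 8 variables draw from only 8 values {1, 2, 3, 4, 5, 6, 7, 8}, so each is used; only v₁ can be 2, hence v₁ = 2.
The 7 still-open variables draw from only 7 values {1, 3, 4, 5, 6, 7, 8}, so each is used; only v₆ can be 5, hence v₆ = 5.
Among the 6 still-open variables, 3 fits only v₈ (and all 6 values in {1, 3, 4, 6, 7, 8} must be used), so v₈ = 3.
The 5 still-open variables draw from only 5 values {1, 4, 6, 7, 8}, so each is used; only v₂ can be 8, hence v₂ = 8.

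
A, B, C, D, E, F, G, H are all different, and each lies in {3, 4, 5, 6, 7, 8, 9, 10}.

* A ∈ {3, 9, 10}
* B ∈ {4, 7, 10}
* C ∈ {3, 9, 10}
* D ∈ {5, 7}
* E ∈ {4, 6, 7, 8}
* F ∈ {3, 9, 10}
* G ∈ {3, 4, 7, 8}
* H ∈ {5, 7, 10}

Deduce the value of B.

The 8 variables together cover exactly {3, 4, 5, 6, 7, 8, 9, 10} — 8 values for 8 variables — and 6 appears only in E's list, so E = 6.
Among the 7 still-open variables, 8 fits only G (and all 7 values in {3, 4, 5, 7, 8, 9, 10} must be used), so G = 8.
The 6 still-open variables together cover exactly {3, 4, 5, 7, 9, 10} — 6 values for 6 variables — and 4 appears only in B's list, so B = 4.

4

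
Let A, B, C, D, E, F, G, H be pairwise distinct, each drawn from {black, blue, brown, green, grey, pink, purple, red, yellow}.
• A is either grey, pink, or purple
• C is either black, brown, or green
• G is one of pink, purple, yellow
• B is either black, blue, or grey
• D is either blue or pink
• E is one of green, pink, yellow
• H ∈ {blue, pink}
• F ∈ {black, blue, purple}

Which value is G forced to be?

The 8 variables together cover exactly {black, blue, brown, green, grey, pink, purple, yellow} — 8 values for 8 variables — and brown appears only in C's list, so C = brown.
The 7 still-open variables together cover exactly {black, blue, green, grey, pink, purple, yellow} — 7 values for 7 variables — and green appears only in E's list, so E = green.
Among the 6 still-open variables, yellow fits only G (and all 6 values in {black, blue, grey, pink, purple, yellow} must be used), so G = yellow.

yellow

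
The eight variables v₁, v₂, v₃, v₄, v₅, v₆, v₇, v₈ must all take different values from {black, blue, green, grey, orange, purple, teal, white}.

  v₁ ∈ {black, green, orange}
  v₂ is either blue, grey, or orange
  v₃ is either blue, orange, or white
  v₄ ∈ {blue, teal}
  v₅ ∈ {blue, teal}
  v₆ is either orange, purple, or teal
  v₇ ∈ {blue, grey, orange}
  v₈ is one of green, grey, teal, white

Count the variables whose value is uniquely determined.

The 8 variables together cover exactly {black, blue, green, grey, orange, purple, teal, white} — 8 values for 8 variables — and black appears only in v₁'s list, so v₁ = black.
The 7 still-open variables draw from only 7 values {blue, green, grey, orange, purple, teal, white}, so each is used; only v₈ can be green, hence v₈ = green.
The 6 still-open variables draw from only 6 values {blue, grey, orange, purple, teal, white}, so each is used; only v₆ can be purple, hence v₆ = purple.
The 5 still-open variables together cover exactly {blue, grey, orange, teal, white} — 5 values for 5 variables — and white appears only in v₃'s list, so v₃ = white.
The 2 variables v₄ and v₅ are confined to {blue, teal}, which locks those values in; drop them from v₂, v₇.
Determined: v₁=black, v₃=white, v₆=purple, v₈=green. The other variables each still have more than one consistent value. That makes 4.

4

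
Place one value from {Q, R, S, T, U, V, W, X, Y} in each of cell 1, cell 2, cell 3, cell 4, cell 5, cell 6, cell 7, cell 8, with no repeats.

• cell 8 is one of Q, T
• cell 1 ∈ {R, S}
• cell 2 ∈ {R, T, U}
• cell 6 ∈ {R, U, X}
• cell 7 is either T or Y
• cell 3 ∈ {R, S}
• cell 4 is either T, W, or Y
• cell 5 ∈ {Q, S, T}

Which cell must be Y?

cell 7

The 8 variables together cover exactly {Q, R, S, T, U, W, X, Y} — 8 values for 8 variables — and W appears only in cell 4's list, so cell 4 = W.
The 7 still-open variables together cover exactly {Q, R, S, T, U, X, Y} — 7 values for 7 variables — and X appears only in cell 6's list, so cell 6 = X.
The 6 still-open variables draw from only 6 values {Q, R, S, T, U, Y}, so each is used; only cell 2 can be U, hence cell 2 = U.
The 5 still-open variables together cover exactly {Q, R, S, T, Y} — 5 values for 5 variables — and Y appears only in cell 7's list, so cell 7 = Y.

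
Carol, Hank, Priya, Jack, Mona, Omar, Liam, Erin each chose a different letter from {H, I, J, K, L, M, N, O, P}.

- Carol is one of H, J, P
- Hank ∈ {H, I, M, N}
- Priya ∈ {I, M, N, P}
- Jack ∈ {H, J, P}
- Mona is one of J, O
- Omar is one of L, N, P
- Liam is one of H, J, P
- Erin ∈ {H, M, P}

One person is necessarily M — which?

Erin

Among the 8 variables, L fits only Omar (and all 8 values in {H, I, J, L, M, N, O, P} must be used), so Omar = L.
Among the 7 still-open variables, O fits only Mona (and all 7 values in {H, I, J, M, N, O, P} must be used), so Mona = O.
Carol, Jack, Liam between them cover only {H, J, P} — a naked triple. Remove those values from Hank, Priya, Erin.
So M goes to Erin.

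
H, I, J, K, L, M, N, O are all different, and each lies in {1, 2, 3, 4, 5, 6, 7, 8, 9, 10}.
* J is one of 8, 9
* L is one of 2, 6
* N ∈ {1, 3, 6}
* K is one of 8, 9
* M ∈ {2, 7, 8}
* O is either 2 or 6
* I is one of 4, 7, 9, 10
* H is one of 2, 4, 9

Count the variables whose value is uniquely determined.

3

J and K share exactly the 2 values {8, 9}; by pigeonhole those values go to them, so strike 8, 9 from H, I, M.
L and O between them cover only {2, 6} — a naked pair. Remove those values from H, M, N.
That leaves H = 4. So I can't be 4.
M's domain is down to {7}, so M = 7. Strike 7 from I.
That leaves I = 10.
Determined: H=4, I=10, M=7. The other variables each still have more than one consistent value. That makes 3.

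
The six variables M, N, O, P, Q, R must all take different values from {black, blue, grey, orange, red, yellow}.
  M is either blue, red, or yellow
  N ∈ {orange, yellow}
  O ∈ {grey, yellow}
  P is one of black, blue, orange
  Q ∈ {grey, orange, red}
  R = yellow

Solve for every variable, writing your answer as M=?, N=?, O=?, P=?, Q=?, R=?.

R's domain is down to {yellow}, so R = yellow. Strike yellow from M, N, O.
N's domain is down to {orange}, so N = orange. Strike orange from P, Q.
O's domain is down to {grey}, so O = grey. So Q can't be grey.
That leaves Q = red. Eliminate red elsewhere: M.
M has just one choice, so M = blue. Eliminate blue elsewhere: P.
P has just one choice, so P = black.

M=blue, N=orange, O=grey, P=black, Q=red, R=yellow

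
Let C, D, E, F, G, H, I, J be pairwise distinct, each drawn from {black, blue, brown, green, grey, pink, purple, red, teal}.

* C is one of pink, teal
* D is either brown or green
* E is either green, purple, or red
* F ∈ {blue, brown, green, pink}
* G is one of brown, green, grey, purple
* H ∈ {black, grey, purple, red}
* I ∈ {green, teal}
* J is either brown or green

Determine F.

The 2 variables D and J are confined to {brown, green}, which locks those values in; drop them from E, F, G, I.
I has just one choice, so I = teal. Eliminate teal elsewhere: C.
That leaves C = pink. So F can't be pink.
So F = blue.

blue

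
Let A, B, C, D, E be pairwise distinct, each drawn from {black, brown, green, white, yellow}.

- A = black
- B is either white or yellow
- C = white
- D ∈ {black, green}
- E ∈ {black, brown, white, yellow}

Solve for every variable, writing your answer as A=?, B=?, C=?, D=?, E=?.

A must be black (only option left). So D, E can't be black.
C must be white (only option left). Strike white from B, E.
D must be green (only option left).
B must be yellow (only option left). Eliminate yellow elsewhere: E.
E's domain is down to {brown}, so E = brown.

A=black, B=yellow, C=white, D=green, E=brown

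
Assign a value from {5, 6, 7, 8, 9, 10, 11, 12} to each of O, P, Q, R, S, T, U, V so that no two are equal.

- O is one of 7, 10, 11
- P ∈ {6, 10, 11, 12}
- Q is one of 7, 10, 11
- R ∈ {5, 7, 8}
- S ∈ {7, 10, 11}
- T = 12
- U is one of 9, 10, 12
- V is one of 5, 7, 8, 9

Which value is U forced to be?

9

T's domain is down to {12}, so T = 12. Strike 12 from P, U.
The 7 still-open variables draw from only 7 values {5, 6, 7, 8, 9, 10, 11}, so each is used; only P can be 6, hence P = 6.
O, Q, S share exactly the 3 values {7, 10, 11}; by pigeonhole those values go to them, so strike 7, 10, 11 from R, U, V.
So U = 9.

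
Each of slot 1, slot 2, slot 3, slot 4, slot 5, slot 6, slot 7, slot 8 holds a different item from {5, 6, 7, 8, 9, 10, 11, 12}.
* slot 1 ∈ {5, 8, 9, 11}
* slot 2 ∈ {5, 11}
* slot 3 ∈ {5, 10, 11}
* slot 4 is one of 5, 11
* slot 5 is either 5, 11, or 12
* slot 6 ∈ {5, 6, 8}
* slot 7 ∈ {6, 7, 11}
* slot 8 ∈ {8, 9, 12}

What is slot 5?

12

The 8 variables draw from only 8 values {5, 6, 7, 8, 9, 10, 11, 12}, so each is used; only slot 7 can be 7, hence slot 7 = 7.
Among the 7 still-open variables, 6 fits only slot 6 (and all 7 values in {5, 6, 8, 9, 10, 11, 12} must be used), so slot 6 = 6.
The 6 still-open variables draw from only 6 values {5, 8, 9, 10, 11, 12}, so each is used; only slot 3 can be 10, hence slot 3 = 10.
slot 2 and slot 4 between them cover only {5, 11} — a naked pair. Remove those values from slot 1, slot 5.
So slot 5 = 12.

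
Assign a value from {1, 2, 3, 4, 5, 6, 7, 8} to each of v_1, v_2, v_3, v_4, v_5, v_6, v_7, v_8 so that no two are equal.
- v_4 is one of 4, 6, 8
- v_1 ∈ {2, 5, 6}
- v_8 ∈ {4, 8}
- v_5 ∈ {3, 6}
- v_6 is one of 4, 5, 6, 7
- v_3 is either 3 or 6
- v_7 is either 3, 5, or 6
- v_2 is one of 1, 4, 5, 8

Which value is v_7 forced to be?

5

Among the 8 variables, 1 fits only v_2 (and all 8 values in {1, 2, 3, 4, 5, 6, 7, 8} must be used), so v_2 = 1.
The 7 still-open variables draw from only 7 values {2, 3, 4, 5, 6, 7, 8}, so each is used; only v_1 can be 2, hence v_1 = 2.
Among the 6 still-open variables, 7 fits only v_6 (and all 6 values in {3, 4, 5, 6, 7, 8} must be used), so v_6 = 7.
Among the 5 still-open variables, 5 fits only v_7 (and all 5 values in {3, 4, 5, 6, 8} must be used), so v_7 = 5.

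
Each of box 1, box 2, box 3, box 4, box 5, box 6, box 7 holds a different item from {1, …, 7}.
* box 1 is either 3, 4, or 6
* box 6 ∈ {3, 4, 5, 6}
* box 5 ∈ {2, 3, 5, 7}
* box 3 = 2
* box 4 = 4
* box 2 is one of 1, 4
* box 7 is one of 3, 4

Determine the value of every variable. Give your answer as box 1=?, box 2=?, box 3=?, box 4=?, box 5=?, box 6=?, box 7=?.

box 3 must be 2 (only option left). Remove 2 from box 5.
That leaves box 4 = 4. Remove 4 from box 1, box 2, box 6, box 7.
That leaves box 7 = 3. So box 1, box 5, box 6 can't be 3.
That leaves box 1 = 6. Remove 6 from box 6.
box 2's domain is down to {1}, so box 2 = 1.
That leaves box 6 = 5. So box 5 can't be 5.
box 5 must be 7 (only option left).

box 1=6, box 2=1, box 3=2, box 4=4, box 5=7, box 6=5, box 7=3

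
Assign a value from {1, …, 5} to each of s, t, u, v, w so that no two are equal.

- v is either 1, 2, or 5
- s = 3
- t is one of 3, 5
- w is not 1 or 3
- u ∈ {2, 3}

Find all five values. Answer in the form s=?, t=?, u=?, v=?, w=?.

s has just one choice, so s = 3. Eliminate 3 elsewhere: t, u.
t must be 5 (only option left). Remove 5 from v, w.
u must be 2 (only option left). So v, w can't be 2.
v has just one choice, so v = 1.
That leaves w = 4.

s=3, t=5, u=2, v=1, w=4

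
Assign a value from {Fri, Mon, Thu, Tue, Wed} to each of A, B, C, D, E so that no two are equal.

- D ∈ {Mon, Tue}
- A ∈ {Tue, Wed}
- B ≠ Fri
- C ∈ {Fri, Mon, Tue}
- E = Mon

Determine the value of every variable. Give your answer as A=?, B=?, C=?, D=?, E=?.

E must be Mon (only option left). Remove Mon from B, C, D.
D's domain is down to {Tue}, so D = Tue. So A, B, C can't be Tue.
That leaves A = Wed. Remove Wed from B.
That leaves B = Thu.
C must be Fri (only option left).

A=Wed, B=Thu, C=Fri, D=Tue, E=Mon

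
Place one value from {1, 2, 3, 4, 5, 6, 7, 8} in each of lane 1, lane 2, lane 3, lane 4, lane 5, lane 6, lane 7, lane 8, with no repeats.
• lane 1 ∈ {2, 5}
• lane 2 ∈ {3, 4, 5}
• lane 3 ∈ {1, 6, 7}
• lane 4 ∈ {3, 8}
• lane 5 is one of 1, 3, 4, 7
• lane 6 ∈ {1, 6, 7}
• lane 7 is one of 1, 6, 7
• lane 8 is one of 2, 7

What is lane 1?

5

The 8 variables draw from only 8 values {1, 2, 3, 4, 5, 6, 7, 8}, so each is used; only lane 4 can be 8, hence lane 4 = 8.
lane 3, lane 6, lane 7 between them cover only {1, 6, 7} — a naked triple. Remove those values from lane 5, lane 8.
lane 8's domain is down to {2}, so lane 8 = 2. Strike 2 from lane 1.
So lane 1 = 5.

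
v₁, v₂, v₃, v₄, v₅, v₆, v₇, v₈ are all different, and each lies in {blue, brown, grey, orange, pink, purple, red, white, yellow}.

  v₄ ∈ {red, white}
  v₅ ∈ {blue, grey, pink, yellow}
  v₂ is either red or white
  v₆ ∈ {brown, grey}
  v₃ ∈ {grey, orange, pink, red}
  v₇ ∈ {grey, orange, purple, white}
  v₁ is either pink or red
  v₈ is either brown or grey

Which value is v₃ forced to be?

v₂ and v₄ between them cover only {red, white} — a naked pair. Remove those values from v₁, v₃, v₇.
That leaves v₁ = pink. Eliminate pink elsewhere: v₃, v₅.
v₆ and v₈ between them cover only {brown, grey} — a naked pair. Remove those values from v₃, v₅, v₇.
So v₃ = orange.

orange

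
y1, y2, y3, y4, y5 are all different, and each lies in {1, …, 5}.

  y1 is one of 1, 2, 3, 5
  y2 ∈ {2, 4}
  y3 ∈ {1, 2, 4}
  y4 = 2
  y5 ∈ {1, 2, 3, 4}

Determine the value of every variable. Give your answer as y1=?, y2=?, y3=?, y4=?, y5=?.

y4's domain is down to {2}, so y4 = 2. Remove 2 from y1, y2, y3, y5.
That leaves y2 = 4. Strike 4 from y3, y5.
y3 must be 1 (only option left). So y1, y5 can't be 1.
y5 has just one choice, so y5 = 3. Strike 3 from y1.
y1 must be 5 (only option left).

y1=5, y2=4, y3=1, y4=2, y5=3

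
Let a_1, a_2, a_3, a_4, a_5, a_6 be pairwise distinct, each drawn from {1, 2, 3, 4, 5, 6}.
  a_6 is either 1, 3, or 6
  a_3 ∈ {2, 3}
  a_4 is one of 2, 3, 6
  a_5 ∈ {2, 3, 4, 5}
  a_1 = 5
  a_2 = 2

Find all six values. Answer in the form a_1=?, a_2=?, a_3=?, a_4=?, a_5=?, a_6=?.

a_1's domain is down to {5}, so a_1 = 5. Remove 5 from a_5.
a_2's domain is down to {2}, so a_2 = 2. So a_3, a_4, a_5 can't be 2.
a_3's domain is down to {3}, so a_3 = 3. Strike 3 from a_4, a_5, a_6.
That leaves a_4 = 6. Remove 6 from a_6.
a_5 has just one choice, so a_5 = 4.
a_6 has just one choice, so a_6 = 1.

a_1=5, a_2=2, a_3=3, a_4=6, a_5=4, a_6=1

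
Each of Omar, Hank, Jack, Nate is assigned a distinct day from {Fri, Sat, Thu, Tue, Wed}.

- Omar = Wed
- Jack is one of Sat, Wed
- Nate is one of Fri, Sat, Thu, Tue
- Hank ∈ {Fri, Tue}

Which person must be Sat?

Jack

Omar's domain is down to {Wed}, so Omar = Wed. Strike Wed from Jack.
So Sat goes to Jack.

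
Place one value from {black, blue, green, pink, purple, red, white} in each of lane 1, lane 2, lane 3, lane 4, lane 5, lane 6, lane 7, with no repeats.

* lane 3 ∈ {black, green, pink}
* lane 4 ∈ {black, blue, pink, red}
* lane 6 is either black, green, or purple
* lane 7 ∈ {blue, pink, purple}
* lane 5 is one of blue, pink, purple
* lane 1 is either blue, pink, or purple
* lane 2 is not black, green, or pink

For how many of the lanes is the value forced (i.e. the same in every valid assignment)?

The 7 variables together cover exactly {black, blue, green, pink, purple, red, white} — 7 values for 7 variables — and white appears only in lane 2's list, so lane 2 = white.
The 6 still-open variables draw from only 6 values {black, blue, green, pink, purple, red}, so each is used; only lane 4 can be red, hence lane 4 = red.
The 3 variables lane 1, lane 5, lane 7 are confined to {blue, pink, purple}, which locks those values in; drop them from lane 3, lane 6.
Determined: lane 2=white, lane 4=red. The other lanes each still have more than one consistent value. That makes 2.

2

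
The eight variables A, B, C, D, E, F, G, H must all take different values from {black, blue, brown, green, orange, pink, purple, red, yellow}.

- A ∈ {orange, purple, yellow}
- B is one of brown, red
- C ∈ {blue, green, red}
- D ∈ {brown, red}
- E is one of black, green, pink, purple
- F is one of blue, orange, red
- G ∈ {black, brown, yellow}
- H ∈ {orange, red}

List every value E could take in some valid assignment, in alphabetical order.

black, pink, purple

B and D share exactly the 2 values {brown, red}; by pigeonhole those values go to them, so strike brown, red from C, F, G, H.
H's domain is down to {orange}, so H = orange. So A, F can't be orange.
F must be blue (only option left). Strike blue from C.
That leaves C = green. Remove green from E.
No further eliminations apply; E can still be any of black, pink, purple.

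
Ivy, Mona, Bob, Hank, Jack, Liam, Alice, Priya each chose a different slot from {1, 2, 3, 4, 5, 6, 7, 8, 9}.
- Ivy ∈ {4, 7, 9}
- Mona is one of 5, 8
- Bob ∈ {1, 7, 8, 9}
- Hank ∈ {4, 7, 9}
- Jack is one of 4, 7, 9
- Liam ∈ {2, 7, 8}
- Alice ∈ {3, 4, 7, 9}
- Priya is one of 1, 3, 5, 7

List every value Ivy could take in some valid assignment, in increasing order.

Among the 8 variables, 2 fits only Liam (and all 8 values in {1, 2, 3, 4, 5, 7, 8, 9} must be used), so Liam = 2.
Ivy, Hank, Jack share exactly the 3 values {4, 7, 9}; by pigeonhole those values go to them, so strike 4, 7, 9 from Bob, Alice, Priya.
Alice has just one choice, so Alice = 3. So Priya can't be 3.
No further eliminations apply; Ivy can still be any of 4, 7, 9.

4, 7, 9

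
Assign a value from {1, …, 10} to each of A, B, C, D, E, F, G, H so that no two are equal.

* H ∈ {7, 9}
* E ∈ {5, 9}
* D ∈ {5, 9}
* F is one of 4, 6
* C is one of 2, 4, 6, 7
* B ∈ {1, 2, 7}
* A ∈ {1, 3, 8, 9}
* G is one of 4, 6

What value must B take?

1

D and E share exactly the 2 values {5, 9}; by pigeonhole those values go to them, so strike 5, 9 from A, H.
H's domain is down to {7}, so H = 7. Strike 7 from B, C.
F and G share exactly the 2 values {4, 6}; by pigeonhole those values go to them, so strike 4, 6 from C.
C's domain is down to {2}, so C = 2. So B can't be 2.
So B = 1.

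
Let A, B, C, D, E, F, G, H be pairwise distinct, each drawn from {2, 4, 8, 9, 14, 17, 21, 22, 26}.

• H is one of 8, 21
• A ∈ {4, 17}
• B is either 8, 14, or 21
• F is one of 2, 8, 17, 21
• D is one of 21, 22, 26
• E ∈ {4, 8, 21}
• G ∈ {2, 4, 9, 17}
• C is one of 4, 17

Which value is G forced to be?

The 2 variables A and C are confined to {4, 17}, which locks those values in; drop them from E, F, G.
E and H share exactly the 2 values {8, 21}; by pigeonhole those values go to them, so strike 8, 21 from B, D, F.
B's domain is down to {14}, so B = 14.
F has just one choice, so F = 2. Eliminate 2 elsewhere: G.
So G = 9.

9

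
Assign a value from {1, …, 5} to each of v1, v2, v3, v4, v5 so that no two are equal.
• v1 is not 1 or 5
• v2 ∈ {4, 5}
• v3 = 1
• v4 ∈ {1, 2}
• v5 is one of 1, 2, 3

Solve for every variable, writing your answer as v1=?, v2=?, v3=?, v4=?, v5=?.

v1=4, v2=5, v3=1, v4=2, v5=3

v3's domain is down to {1}, so v3 = 1. Remove 1 from v4, v5.
v4's domain is down to {2}, so v4 = 2. Strike 2 from v1, v5.
That leaves v5 = 3. So v1 can't be 3.
That leaves v1 = 4. Strike 4 from v2.
v2's domain is down to {5}, so v2 = 5.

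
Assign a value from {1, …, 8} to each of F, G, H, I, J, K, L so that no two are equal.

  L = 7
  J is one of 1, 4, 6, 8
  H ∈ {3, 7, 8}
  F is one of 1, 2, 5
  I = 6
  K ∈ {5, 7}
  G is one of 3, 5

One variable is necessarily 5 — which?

K

I's domain is down to {6}, so I = 6. Remove 6 from J.
That leaves L = 7. Eliminate 7 elsewhere: H, K.
So 5 goes to K.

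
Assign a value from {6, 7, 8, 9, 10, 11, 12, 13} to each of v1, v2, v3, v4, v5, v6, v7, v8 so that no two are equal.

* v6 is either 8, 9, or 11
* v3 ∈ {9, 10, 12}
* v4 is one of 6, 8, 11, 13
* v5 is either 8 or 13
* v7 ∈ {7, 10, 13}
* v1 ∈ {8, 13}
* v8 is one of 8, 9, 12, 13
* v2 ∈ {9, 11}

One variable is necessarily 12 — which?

v8

Among the 8 variables, 6 fits only v4 (and all 8 values in {6, 7, 8, 9, 10, 11, 12, 13} must be used), so v4 = 6.
Among the 7 still-open variables, 7 fits only v7 (and all 7 values in {7, 8, 9, 10, 11, 12, 13} must be used), so v7 = 7.
The 6 still-open variables draw from only 6 values {8, 9, 10, 11, 12, 13}, so each is used; only v3 can be 10, hence v3 = 10.
The 5 still-open variables together cover exactly {8, 9, 11, 12, 13} — 5 values for 5 variables — and 12 appears only in v8's list, so v8 = 12.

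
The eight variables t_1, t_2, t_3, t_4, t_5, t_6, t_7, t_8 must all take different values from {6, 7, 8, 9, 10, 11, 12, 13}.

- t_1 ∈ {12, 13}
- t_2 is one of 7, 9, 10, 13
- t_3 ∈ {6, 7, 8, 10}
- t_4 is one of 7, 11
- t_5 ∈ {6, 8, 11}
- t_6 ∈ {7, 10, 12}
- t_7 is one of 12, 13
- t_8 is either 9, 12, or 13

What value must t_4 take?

11

The 2 variables t_1 and t_7 are confined to {12, 13}, which locks those values in; drop them from t_2, t_6, t_8.
t_8's domain is down to {9}, so t_8 = 9. Strike 9 from t_2.
The 2 variables t_2 and t_6 are confined to {7, 10}, which locks those values in; drop them from t_3, t_4.
So t_4 = 11.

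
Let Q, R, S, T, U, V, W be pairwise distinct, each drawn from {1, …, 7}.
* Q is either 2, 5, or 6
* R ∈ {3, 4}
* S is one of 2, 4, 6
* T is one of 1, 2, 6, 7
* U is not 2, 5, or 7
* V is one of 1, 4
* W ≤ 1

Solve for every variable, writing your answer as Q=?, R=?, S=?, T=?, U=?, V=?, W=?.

W's domain is down to {1}, so W = 1. Eliminate 1 elsewhere: T, U, V.
That leaves V = 4. Remove 4 from R, S, U.
R has just one choice, so R = 3. Remove 3 from U.
U must be 6 (only option left). Eliminate 6 elsewhere: Q, S, T.
That leaves S = 2. Remove 2 from Q, T.
T's domain is down to {7}, so T = 7.
Q's domain is down to {5}, so Q = 5.

Q=5, R=3, S=2, T=7, U=6, V=4, W=1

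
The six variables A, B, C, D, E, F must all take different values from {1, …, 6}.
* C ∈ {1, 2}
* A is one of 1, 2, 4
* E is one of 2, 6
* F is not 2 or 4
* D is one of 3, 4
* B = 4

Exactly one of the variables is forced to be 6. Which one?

E

B's domain is down to {4}, so B = 4. Remove 4 from A, D.
D's domain is down to {3}, so D = 3. So F can't be 3.
The 4 still-open variables together cover exactly {1, 2, 5, 6} — 4 values for 4 variables — and 5 appears only in F's list, so F = 5.
The 3 still-open variables together cover exactly {1, 2, 6} — 3 values for 3 variables — and 6 appears only in E's list, so E = 6.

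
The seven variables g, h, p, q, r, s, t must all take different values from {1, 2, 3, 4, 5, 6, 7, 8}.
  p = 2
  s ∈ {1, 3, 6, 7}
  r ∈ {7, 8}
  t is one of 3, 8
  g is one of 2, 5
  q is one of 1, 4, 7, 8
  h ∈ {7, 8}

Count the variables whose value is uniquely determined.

p's domain is down to {2}, so p = 2. Remove 2 from g.
g's domain is down to {5}, so g = 5.
h and r share exactly the 2 values {7, 8}; by pigeonhole those values go to them, so strike 7, 8 from q, s, t.
t's domain is down to {3}, so t = 3. Strike 3 from s.
Determined: g=5, p=2, t=3. The other variables each still have more than one consistent value. That makes 3.

3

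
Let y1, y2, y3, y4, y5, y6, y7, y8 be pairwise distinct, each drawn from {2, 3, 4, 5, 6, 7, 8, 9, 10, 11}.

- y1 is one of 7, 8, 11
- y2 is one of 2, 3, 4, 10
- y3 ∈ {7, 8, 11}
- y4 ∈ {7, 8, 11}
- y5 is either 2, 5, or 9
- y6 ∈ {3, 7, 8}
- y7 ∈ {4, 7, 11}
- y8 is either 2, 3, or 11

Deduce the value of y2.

10

y1, y3, y4 share exactly the 3 values {7, 8, 11}; by pigeonhole those values go to them, so strike 7, 8, 11 from y6, y7, y8.
y6 has just one choice, so y6 = 3. Strike 3 from y2, y8.
y7 has just one choice, so y7 = 4. Eliminate 4 elsewhere: y2.
y8 must be 2 (only option left). Eliminate 2 elsewhere: y2, y5.
So y2 = 10.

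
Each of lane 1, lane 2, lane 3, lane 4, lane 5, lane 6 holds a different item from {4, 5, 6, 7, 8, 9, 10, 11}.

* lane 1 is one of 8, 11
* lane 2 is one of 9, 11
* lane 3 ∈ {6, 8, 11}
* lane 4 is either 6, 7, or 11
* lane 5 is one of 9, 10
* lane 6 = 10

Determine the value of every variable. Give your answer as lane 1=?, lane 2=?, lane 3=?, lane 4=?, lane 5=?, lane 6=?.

lane 6's domain is down to {10}, so lane 6 = 10. Strike 10 from lane 5.
lane 5 must be 9 (only option left). Eliminate 9 elsewhere: lane 2.
lane 2's domain is down to {11}, so lane 2 = 11. Eliminate 11 elsewhere: lane 1, lane 3, lane 4.
lane 1 has just one choice, so lane 1 = 8. Eliminate 8 elsewhere: lane 3.
lane 3 must be 6 (only option left). Eliminate 6 elsewhere: lane 4.
lane 4 has just one choice, so lane 4 = 7.

lane 1=8, lane 2=11, lane 3=6, lane 4=7, lane 5=9, lane 6=10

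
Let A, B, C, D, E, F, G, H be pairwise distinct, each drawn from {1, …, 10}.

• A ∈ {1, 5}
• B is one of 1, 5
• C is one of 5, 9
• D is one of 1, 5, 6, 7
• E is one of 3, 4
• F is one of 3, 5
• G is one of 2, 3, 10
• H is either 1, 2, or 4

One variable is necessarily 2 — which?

H

A and B between them cover only {1, 5} — a naked pair. Remove those values from C, D, F, H.
C's domain is down to {9}, so C = 9.
F must be 3 (only option left). Remove 3 from E, G.
That leaves E = 4. Eliminate 4 elsewhere: H.
So 2 goes to H.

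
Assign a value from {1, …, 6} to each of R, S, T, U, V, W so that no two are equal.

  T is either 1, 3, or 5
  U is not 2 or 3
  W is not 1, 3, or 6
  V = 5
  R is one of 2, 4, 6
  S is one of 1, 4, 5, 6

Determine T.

V has just one choice, so V = 5. Eliminate 5 elsewhere: S, T, U, W.
The 5 still-open variables together cover exactly {1, 2, 3, 4, 6} — 5 values for 5 variables — and 3 appears only in T's list, so T = 3.

3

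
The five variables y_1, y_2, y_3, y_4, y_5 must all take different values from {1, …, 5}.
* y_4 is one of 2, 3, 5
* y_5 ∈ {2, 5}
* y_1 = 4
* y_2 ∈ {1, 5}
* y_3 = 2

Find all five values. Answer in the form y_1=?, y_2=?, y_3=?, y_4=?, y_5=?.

y_1=4, y_2=1, y_3=2, y_4=3, y_5=5

y_1 must be 4 (only option left).
That leaves y_3 = 2. So y_4, y_5 can't be 2.
y_5's domain is down to {5}, so y_5 = 5. Remove 5 from y_2, y_4.
y_2's domain is down to {1}, so y_2 = 1.
y_4 has just one choice, so y_4 = 3.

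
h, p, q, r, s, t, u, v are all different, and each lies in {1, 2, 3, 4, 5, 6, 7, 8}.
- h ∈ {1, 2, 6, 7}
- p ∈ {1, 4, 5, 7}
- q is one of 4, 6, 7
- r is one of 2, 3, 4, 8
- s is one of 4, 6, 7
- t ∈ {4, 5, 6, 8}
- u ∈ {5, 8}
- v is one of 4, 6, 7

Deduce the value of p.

1

Among the 8 variables, 3 fits only r (and all 8 values in {1, 2, 3, 4, 5, 6, 7, 8} must be used), so r = 3.
The 7 still-open variables draw from only 7 values {1, 2, 4, 5, 6, 7, 8}, so each is used; only h can be 2, hence h = 2.
The 6 still-open variables draw from only 6 values {1, 4, 5, 6, 7, 8}, so each is used; only p can be 1, hence p = 1.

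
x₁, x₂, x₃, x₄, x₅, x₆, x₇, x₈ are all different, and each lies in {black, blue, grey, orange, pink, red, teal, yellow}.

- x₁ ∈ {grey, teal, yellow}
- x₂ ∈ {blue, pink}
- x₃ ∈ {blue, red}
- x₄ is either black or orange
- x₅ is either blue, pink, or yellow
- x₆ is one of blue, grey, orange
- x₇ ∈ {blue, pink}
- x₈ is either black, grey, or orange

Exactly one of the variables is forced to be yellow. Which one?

x₅

The 8 variables together cover exactly {black, blue, grey, orange, pink, red, teal, yellow} — 8 values for 8 variables — and red appears only in x₃'s list, so x₃ = red.
The 7 still-open variables together cover exactly {black, blue, grey, orange, pink, teal, yellow} — 7 values for 7 variables — and teal appears only in x₁'s list, so x₁ = teal.
The 6 still-open variables together cover exactly {black, blue, grey, orange, pink, yellow} — 6 values for 6 variables — and yellow appears only in x₅'s list, so x₅ = yellow.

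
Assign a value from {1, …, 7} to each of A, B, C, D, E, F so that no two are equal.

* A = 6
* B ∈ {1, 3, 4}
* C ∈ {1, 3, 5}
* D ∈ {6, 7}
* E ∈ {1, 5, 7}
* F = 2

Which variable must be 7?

D

A's domain is down to {6}, so A = 6. Strike 6 from D.
So 7 goes to D.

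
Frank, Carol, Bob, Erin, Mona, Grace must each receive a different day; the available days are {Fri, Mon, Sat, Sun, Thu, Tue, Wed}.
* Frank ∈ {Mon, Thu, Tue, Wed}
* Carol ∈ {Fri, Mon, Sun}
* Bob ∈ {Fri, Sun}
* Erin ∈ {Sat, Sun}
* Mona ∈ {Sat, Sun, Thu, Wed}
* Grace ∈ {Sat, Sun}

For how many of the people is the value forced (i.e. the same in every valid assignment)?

The 2 variables Erin and Grace are confined to {Sat, Sun}, which locks those values in; drop them from Carol, Bob, Mona.
Bob's domain is down to {Fri}, so Bob = Fri. Remove Fri from Carol.
Carol's domain is down to {Mon}, so Carol = Mon. So Frank can't be Mon.
Determined: Carol=Mon, Bob=Fri. The other people each still have more than one consistent value. That makes 2.

2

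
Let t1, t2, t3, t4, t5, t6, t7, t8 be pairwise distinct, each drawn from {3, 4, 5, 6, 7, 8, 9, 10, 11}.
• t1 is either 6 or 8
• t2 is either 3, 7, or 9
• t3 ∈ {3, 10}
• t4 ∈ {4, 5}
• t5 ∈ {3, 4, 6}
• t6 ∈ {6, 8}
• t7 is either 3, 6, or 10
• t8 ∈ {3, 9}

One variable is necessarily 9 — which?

t8

Among the 8 variables, 5 fits only t4 (and all 8 values in {3, 4, 5, 6, 7, 8, 9, 10} must be used), so t4 = 5.
Among the 7 still-open variables, 4 fits only t5 (and all 7 values in {3, 4, 6, 7, 8, 9, 10} must be used), so t5 = 4.
The 6 still-open variables together cover exactly {3, 6, 7, 8, 9, 10} — 6 values for 6 variables — and 7 appears only in t2's list, so t2 = 7.
The 5 still-open variables together cover exactly {3, 6, 8, 9, 10} — 5 values for 5 variables — and 9 appears only in t8's list, so t8 = 9.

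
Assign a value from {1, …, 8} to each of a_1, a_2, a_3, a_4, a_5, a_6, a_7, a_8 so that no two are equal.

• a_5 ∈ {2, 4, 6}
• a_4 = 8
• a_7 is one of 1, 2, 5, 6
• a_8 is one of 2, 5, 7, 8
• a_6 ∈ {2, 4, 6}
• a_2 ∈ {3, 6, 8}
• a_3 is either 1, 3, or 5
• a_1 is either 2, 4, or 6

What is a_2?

a_4 must be 8 (only option left). Eliminate 8 elsewhere: a_2, a_8.
Among the 7 still-open variables, 7 fits only a_8 (and all 7 values in {1, 2, 3, 4, 5, 6, 7} must be used), so a_8 = 7.
a_1, a_5, a_6 between them cover only {2, 4, 6} — a naked triple. Remove those values from a_2, a_7.
So a_2 = 3.

3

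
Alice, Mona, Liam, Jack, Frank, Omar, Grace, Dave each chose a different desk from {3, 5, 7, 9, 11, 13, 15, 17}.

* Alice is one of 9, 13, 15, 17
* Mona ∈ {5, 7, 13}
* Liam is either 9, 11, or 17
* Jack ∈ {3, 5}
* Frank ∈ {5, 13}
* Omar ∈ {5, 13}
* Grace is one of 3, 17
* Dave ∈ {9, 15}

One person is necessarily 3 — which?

The 8 variables draw from only 8 values {3, 5, 7, 9, 11, 13, 15, 17}, so each is used; only Mona can be 7, hence Mona = 7.
Among the 7 still-open variables, 11 fits only Liam (and all 7 values in {3, 5, 9, 11, 13, 15, 17} must be used), so Liam = 11.
Frank and Omar share exactly the 2 values {5, 13}; by pigeonhole those values go to them, so strike 5, 13 from Alice, Jack.

Jack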